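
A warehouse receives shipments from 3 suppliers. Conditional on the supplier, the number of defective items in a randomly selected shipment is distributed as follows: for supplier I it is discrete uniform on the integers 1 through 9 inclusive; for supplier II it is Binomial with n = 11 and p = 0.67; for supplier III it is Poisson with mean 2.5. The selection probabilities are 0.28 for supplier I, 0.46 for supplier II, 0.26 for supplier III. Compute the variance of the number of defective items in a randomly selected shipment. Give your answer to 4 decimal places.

7.6504

Per component, I: μ=5, E[X²]=31.6667; II: μ=7.37, E[X²]=56.749; III: μ=2.5, E[X²]=8.75.
E[X] = 0.28·5 + 0.46·7.37 + 0.26·2.5 = 5.4402.
E[X²] = 0.28·31.6667 + 0.46·56.749 + 0.26·8.75 = 37.2462.
Var(X) = E[X²] − (E[X])² = 37.2462 − 29.5958 = 7.65043.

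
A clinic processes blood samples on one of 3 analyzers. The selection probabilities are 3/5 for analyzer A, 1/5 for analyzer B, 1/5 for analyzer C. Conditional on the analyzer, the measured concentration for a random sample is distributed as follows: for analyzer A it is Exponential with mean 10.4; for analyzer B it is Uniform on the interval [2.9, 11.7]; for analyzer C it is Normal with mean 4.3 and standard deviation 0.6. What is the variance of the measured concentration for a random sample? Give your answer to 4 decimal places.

72.2371

Per component, A: μ=10.4, E[X²]=216.32; B: μ=7.3, E[X²]=59.7433; C: μ=4.3, E[X²]=18.85.
E[X] = 0.6·10.4 + 0.2·7.3 + 0.2·4.3 = 8.56.
E[X²] = 0.6·216.32 + 0.2·59.7433 + 0.2·18.85 = 145.511.
Var(X) = E[X²] − (E[X])² = 145.511 − 73.2736 = 72.2371.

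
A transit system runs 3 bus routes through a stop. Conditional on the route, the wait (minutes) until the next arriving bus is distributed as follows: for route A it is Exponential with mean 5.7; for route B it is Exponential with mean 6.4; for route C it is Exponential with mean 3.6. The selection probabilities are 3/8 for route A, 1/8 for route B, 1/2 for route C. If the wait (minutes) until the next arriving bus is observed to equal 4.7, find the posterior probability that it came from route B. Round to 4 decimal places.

0.1235

Likelihoods f(4.7 | ·): A: 0.0769171; B: 0.0749696; C: 0.0752839.
Posterior ∝ prior × likelihood. Numerator for B: 0.125·0.0749696 = 0.0093712.
Normalizing constant: 0.375·0.0769171 + 0.125·0.0749696 + 0.5·0.0752839 = 0.075857.
P(B | observation) = 0.0093712 / 0.075857 = 0.123538.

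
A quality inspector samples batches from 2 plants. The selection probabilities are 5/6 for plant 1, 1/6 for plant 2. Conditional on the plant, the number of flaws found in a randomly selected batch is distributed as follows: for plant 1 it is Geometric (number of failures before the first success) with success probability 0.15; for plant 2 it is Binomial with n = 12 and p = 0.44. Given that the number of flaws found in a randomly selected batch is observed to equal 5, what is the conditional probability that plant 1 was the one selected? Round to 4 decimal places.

0.5960

Likelihoods P(X=5 | ·): 1: 0.0665558; 2: 0.225582.
Posterior ∝ prior × likelihood. Numerator for 1: 0.833333·0.0665558 = 0.0554632.
Normalizing constant: 0.833333·0.0665558 + 0.166667·0.225582 = 0.0930602.
P(1 | observation) = 0.0554632 / 0.0930602 = 0.595992.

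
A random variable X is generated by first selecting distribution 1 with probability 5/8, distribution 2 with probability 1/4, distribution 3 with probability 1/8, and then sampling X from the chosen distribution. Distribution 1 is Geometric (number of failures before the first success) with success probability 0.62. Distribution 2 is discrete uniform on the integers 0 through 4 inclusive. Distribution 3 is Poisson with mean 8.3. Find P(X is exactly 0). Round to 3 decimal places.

Conditional on each component, P(X = 0): 1: 0.62; 2: 0.2; 3: 0.000248517.
By total probability, P(X = 0) = 0.625·0.62 + 0.25·0.2 + 0.125·0.000248517 = 0.437531.

0.438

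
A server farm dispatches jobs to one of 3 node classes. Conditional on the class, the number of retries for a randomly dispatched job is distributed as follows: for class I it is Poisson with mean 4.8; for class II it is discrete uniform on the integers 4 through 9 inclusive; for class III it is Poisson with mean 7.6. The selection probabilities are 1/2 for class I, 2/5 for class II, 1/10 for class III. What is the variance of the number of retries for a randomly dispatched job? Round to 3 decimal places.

Per component, I: μ=4.8, E[X²]=27.84; II: μ=6.5, E[X²]=45.1667; III: μ=7.6, E[X²]=65.36.
E[X] = 0.5·4.8 + 0.4·6.5 + 0.1·7.6 = 5.76.
E[X²] = 0.5·27.84 + 0.4·45.1667 + 0.1·65.36 = 38.5227.
Var(X) = E[X²] − (E[X])² = 38.5227 − 33.1776 = 5.34507.

5.345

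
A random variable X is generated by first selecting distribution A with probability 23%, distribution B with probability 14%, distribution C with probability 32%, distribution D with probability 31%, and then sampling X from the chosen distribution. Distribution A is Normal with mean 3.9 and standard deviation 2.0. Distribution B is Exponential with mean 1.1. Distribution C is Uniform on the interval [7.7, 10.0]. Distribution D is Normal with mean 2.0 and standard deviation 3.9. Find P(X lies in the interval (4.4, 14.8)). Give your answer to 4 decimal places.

0.4981

Conditional on each component, P(4.4 < X < 14.8): A: 0.401294; B: 0.0183142; C: 1; D: 0.268635.
By total probability, P(4.4 < X < 14.8) = 0.23·0.401294 + 0.14·0.0183142 + 0.32·1 + 0.31·0.268635 = 0.498138.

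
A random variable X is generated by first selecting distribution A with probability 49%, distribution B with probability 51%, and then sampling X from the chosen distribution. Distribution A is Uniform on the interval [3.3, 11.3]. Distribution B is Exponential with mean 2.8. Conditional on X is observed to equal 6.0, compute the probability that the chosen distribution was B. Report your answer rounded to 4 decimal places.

Likelihoods f(6.0 | ·): A: 0.125; B: 0.0418997.
Posterior ∝ prior × likelihood. Numerator for B: 0.51·0.0418997 = 0.0213688.
Normalizing constant: 0.49·0.125 + 0.51·0.0418997 = 0.0826188.
P(B | observation) = 0.0213688 / 0.0826188 = 0.258644.

0.2586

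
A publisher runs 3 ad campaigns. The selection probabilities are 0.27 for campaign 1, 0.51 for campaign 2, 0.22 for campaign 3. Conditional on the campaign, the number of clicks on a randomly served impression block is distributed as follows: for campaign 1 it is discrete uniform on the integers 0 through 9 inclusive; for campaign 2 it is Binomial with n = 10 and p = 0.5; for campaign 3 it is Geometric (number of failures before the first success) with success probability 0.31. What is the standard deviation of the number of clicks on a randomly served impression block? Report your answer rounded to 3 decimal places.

2.507

Per component, 1: μ=4.5, E[X²]=28.5; 2: μ=5, E[X²]=27.5; 3: μ=2.22581, E[X²]=12.1342.
E[X] = 0.27·4.5 + 0.51·5 + 0.22·2.22581 = 4.25468.
E[X²] = 0.27·28.5 + 0.51·27.5 + 0.22·12.1342 = 24.3895.
Var(X) = E[X²] − (E[X])² = 24.3895 − 18.1023 = 6.28725.
SD(X) = √6.28725 = 2.50744.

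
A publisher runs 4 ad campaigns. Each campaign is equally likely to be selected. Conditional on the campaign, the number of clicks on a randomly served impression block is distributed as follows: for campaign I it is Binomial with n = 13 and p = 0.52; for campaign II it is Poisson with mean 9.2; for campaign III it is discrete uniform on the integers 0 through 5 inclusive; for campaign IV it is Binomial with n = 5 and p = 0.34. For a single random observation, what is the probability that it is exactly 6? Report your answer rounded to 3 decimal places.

0.071

Conditional on each campaign, P(X = 6): I: 0.199171; II: 0.0850913; III: 0; IV: 0.
By total probability, P(X = 6) = 0.25·0.199171 + 0.25·0.0850913 + 0.25·0 + 0.25·0 = 0.0710656.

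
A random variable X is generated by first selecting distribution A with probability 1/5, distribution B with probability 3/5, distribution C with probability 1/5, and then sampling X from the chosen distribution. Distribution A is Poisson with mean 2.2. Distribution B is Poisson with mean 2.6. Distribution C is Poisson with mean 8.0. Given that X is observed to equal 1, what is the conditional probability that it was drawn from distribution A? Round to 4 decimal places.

Likelihoods P(X=1 | ·): A: 0.243767; B: 0.193111; C: 0.0026837.
Posterior ∝ prior × likelihood. Numerator for A: 0.2·0.243767 = 0.0487534.
Normalizing constant: 0.2·0.243767 + 0.6·0.193111 + 0.2·0.0026837 = 0.165157.
P(A | observation) = 0.0487534 / 0.165157 = 0.295194.

0.2952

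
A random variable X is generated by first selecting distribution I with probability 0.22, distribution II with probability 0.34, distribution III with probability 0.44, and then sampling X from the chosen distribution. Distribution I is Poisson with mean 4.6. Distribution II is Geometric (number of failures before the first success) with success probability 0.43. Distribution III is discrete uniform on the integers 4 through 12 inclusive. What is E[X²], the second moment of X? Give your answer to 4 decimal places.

For each component E[X²] = Var + (mean)², giving I: 25.76; II: 4.83991; III: 70.6667.
Overall E[X²] = 0.22·25.76 + 0.34·4.83991 + 0.44·70.6667 = 38.4061.

38.4061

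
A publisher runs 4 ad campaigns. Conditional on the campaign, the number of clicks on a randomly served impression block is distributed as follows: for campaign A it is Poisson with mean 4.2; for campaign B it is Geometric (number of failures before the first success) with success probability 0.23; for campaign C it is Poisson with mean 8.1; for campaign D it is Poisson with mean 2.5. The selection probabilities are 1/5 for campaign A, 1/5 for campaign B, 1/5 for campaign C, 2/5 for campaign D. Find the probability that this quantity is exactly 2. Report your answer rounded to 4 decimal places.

Conditional on each campaign, P(X = 2): A: 0.132261; B: 0.136367; C: 0.0099576; D: 0.256516.
By total probability, P(X = 2) = 0.2·0.132261 + 0.2·0.136367 + 0.2·0.0099576 + 0.4·0.256516 = 0.158323.

0.1583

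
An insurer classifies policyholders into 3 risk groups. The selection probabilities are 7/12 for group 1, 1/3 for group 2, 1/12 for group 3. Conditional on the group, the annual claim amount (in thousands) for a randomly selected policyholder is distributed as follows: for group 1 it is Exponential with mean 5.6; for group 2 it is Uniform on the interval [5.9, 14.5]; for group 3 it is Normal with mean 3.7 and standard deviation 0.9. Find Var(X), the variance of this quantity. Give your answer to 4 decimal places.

Per component, 1: μ=5.6, E[X²]=62.72; 2: μ=10.2, E[X²]=110.203; 3: μ=3.7, E[X²]=14.5.
E[X] = 0.583333·5.6 + 0.333333·10.2 + 0.0833333·3.7 = 6.975.
E[X²] = 0.583333·62.72 + 0.333333·110.203 + 0.0833333·14.5 = 74.5294.
Var(X) = E[X²] − (E[X])² = 74.5294 − 48.6506 = 25.8788.

25.8788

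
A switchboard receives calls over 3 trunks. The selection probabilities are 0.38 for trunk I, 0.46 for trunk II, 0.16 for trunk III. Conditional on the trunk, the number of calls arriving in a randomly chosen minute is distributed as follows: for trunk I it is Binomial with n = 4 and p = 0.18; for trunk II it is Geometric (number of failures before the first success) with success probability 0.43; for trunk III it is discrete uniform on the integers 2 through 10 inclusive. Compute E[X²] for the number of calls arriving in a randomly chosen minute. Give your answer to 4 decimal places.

9.4744

For each component E[X²] = Var + (mean)², giving I: 1.1088; II: 4.83991; III: 42.6667.
Overall E[X²] = 0.38·1.1088 + 0.46·4.83991 + 0.16·42.6667 = 9.47437.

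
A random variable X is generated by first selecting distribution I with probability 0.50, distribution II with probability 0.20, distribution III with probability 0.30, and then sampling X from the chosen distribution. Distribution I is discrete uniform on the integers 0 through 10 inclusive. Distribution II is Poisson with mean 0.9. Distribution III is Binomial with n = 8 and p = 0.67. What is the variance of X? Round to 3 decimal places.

Per component, I: μ=5, E[X²]=35; II: μ=0.9, E[X²]=1.71; III: μ=5.36, E[X²]=30.4984.
E[X] = 0.5·5 + 0.2·0.9 + 0.3·5.36 = 4.288.
E[X²] = 0.5·35 + 0.2·1.71 + 0.3·30.4984 = 26.9915.
Var(X) = E[X²] − (E[X])² = 26.9915 − 18.3869 = 8.60458.

8.605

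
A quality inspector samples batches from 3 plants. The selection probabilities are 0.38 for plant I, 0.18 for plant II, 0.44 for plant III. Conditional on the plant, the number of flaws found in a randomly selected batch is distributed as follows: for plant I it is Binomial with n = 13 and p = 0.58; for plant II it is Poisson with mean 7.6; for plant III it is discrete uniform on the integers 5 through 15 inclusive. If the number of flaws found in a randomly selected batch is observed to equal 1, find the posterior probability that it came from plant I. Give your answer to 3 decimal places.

Likelihoods P(X=1 | ·): I: 0.000227176; II: 0.00380343; III: 0.
Posterior ∝ prior × likelihood. Numerator for I: 0.38·0.000227176 = 8.6327e-05.
Normalizing constant: 0.38·0.000227176 + 0.18·0.00380343 + 0.44·0 = 0.000770945.
P(I | observation) = 8.6327e-05 / 0.000770945 = 0.111976.

0.112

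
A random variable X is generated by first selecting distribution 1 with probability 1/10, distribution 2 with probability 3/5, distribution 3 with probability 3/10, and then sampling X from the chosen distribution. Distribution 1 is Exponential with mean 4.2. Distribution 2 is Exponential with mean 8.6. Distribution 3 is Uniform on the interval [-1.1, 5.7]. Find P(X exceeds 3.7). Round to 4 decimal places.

Conditional on each component, P(X > 3.7): 1: 0.414388; 2: 0.650358; 3: 0.294118.
By total probability, P(X > 3.7) = 0.1·0.414388 + 0.6·0.650358 + 0.3·0.294118 = 0.519889.

0.5199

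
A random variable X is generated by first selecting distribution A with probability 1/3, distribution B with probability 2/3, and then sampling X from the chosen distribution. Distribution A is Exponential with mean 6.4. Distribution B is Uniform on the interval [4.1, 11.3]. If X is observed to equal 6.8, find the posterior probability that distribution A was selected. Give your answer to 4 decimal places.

0.1628

Likelihoods f(6.8 | ·): A: 0.0539986; B: 0.138889.
Posterior ∝ prior × likelihood. Numerator for A: 0.333333·0.0539986 = 0.0179995.
Normalizing constant: 0.333333·0.0539986 + 0.666667·0.138889 = 0.110592.
P(A | observation) = 0.0179995 / 0.110592 = 0.162756.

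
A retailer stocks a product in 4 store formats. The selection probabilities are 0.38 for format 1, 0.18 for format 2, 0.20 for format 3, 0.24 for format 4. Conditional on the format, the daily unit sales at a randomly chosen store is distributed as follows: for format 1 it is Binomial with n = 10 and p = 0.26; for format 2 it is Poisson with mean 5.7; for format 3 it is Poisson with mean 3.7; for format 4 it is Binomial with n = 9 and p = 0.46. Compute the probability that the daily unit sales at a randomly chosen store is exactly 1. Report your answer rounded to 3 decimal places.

Conditional on each format, P(X = 1): 1: 0.173005; 2: 0.019072; 3: 0.091477; 4: 0.029933.
By total probability, P(X = 1) = 0.38·0.173005 + 0.18·0.019072 + 0.2·0.091477 + 0.24·0.029933 = 0.0946542.

0.095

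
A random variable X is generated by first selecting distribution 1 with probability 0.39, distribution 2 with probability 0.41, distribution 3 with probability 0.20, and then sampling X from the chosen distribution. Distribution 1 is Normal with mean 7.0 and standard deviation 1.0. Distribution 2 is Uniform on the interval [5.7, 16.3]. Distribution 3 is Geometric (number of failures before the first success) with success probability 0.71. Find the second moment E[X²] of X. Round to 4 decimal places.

73.0974

For each component E[X²] = Var + (mean)², giving 1: 50; 2: 130.363; 3: 0.742115.
Overall E[X²] = 0.39·50 + 0.41·130.363 + 0.2·0.742115 = 73.0974.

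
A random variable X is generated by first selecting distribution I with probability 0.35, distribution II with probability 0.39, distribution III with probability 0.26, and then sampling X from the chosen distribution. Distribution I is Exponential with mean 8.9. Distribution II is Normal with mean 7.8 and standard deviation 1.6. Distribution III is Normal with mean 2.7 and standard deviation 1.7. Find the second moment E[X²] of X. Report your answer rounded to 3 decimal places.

For each component E[X²] = Var + (mean)², giving I: 158.42; II: 63.4; III: 10.18.
Overall E[X²] = 0.35·158.42 + 0.39·63.4 + 0.26·10.18 = 82.8198.

82.820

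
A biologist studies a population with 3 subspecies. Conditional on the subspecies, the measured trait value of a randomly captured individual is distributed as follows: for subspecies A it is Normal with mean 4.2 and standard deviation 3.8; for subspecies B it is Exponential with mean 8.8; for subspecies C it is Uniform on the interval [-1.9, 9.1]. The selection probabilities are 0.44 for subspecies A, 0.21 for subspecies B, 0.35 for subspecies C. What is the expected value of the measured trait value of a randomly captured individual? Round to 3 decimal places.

Component means — A: 4.2; B: 8.8; C: 3.6.
E[X] = 0.44·4.2 + 0.21·8.8 + 0.35·3.6 = 4.956.

4.956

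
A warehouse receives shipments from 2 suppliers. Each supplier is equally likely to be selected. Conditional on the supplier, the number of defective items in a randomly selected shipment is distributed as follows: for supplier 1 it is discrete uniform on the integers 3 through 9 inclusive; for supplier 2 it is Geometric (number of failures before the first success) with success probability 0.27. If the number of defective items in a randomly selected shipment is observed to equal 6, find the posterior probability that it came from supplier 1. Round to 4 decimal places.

Likelihoods P(X=6 | ·): 1: 0.142857; 2: 0.0408602.
Posterior ∝ prior × likelihood. Numerator for 1: 0.5·0.142857 = 0.0714286.
Normalizing constant: 0.5·0.142857 + 0.5·0.0408602 = 0.0918587.
P(1 | observation) = 0.0714286 / 0.0918587 = 0.777592.

0.7776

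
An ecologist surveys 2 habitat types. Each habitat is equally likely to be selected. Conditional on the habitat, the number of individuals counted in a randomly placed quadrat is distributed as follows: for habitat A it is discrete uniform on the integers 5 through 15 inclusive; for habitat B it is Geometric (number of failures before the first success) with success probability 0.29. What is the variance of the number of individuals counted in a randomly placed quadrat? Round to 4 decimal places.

23.4783

Per component, A: μ=10, E[X²]=110; B: μ=2.44828, E[X²]=14.4364.
E[X] = 0.5·10 + 0.5·2.44828 = 6.22414.
E[X²] = 0.5·110 + 0.5·14.4364 = 62.2182.
Var(X) = E[X²] − (E[X])² = 62.2182 − 38.7399 = 23.4783.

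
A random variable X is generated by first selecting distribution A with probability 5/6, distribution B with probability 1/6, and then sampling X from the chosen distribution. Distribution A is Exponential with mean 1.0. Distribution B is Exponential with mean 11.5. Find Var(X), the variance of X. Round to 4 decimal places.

38.1875

Per component, A: μ=1, E[X²]=2; B: μ=11.5, E[X²]=264.5.
E[X] = 0.833333·1 + 0.166667·11.5 = 2.75.
E[X²] = 0.833333·2 + 0.166667·264.5 = 45.75.
Var(X) = E[X²] − (E[X])² = 45.75 − 7.5625 = 38.1875.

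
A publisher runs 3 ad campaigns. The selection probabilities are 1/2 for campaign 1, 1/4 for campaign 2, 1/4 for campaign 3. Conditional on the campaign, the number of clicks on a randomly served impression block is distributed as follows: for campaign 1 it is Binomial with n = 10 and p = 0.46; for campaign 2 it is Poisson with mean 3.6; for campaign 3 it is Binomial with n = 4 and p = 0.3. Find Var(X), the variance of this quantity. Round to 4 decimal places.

4.2820

Per component, 1: μ=4.6, E[X²]=23.644; 2: μ=3.6, E[X²]=16.56; 3: μ=1.2, E[X²]=2.28.
E[X] = 0.5·4.6 + 0.25·3.6 + 0.25·1.2 = 3.5.
E[X²] = 0.5·23.644 + 0.25·16.56 + 0.25·2.28 = 16.532.
Var(X) = E[X²] − (E[X])² = 16.532 − 12.25 = 4.282.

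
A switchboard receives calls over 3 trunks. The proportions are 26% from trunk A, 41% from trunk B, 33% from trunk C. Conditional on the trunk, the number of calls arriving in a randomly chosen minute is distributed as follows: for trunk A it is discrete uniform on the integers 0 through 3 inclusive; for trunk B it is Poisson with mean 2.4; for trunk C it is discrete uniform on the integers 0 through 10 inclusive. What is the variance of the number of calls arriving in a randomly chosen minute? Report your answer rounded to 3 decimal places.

6.661

Per component, A: μ=1.5, E[X²]=3.5; B: μ=2.4, E[X²]=8.16; C: μ=5, E[X²]=35.
E[X] = 0.26·1.5 + 0.41·2.4 + 0.33·5 = 3.024.
E[X²] = 0.26·3.5 + 0.41·8.16 + 0.33·35 = 15.8056.
Var(X) = E[X²] − (E[X])² = 15.8056 − 9.14458 = 6.66102.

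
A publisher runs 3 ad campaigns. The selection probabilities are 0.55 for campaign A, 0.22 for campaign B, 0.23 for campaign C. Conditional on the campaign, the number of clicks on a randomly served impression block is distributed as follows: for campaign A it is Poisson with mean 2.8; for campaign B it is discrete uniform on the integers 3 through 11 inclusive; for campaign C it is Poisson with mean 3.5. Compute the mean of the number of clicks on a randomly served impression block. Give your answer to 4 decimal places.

3.8850

Component means — A: 2.8; B: 7; C: 3.5.
E[X] = 0.55·2.8 + 0.22·7 + 0.23·3.5 = 3.885.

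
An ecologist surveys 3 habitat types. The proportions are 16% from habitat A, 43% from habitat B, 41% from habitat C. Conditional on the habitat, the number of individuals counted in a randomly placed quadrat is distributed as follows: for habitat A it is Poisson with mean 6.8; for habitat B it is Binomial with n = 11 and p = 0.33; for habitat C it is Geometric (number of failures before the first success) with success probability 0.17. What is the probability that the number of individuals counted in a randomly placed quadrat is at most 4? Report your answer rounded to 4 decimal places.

0.5885

Conditional on each habitat, P(X ≤ 4): A: 0.192031; B: 0.719306; C: 0.606096.
By total probability, P(X ≤ 4) = 0.16·0.192031 + 0.43·0.719306 + 0.41·0.606096 = 0.588526.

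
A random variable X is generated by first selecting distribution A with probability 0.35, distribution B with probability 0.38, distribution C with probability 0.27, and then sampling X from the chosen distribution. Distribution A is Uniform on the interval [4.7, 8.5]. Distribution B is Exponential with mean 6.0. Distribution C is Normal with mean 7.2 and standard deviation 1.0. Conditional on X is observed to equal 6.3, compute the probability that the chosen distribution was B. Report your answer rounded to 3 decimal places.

0.119

Likelihoods f(6.3 | ·): A: 0.263158; B: 0.058323; C: 0.266085.
Posterior ∝ prior × likelihood. Numerator for B: 0.38·0.058323 = 0.0221627.
Normalizing constant: 0.35·0.263158 + 0.38·0.058323 + 0.27·0.266085 = 0.186111.
P(B | observation) = 0.0221627 / 0.186111 = 0.119083.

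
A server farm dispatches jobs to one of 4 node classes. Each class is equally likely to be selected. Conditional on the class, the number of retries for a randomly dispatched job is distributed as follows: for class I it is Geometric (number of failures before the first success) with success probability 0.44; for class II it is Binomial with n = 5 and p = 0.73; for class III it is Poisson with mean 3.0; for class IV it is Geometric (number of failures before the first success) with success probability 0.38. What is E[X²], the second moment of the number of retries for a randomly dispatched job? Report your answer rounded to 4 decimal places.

9.4440

For each component E[X²] = Var + (mean)², giving I: 4.5124; II: 14.308; III: 12; IV: 6.95568.
Overall E[X²] = 0.25·4.5124 + 0.25·14.308 + 0.25·12 + 0.25·6.95568 = 9.44402.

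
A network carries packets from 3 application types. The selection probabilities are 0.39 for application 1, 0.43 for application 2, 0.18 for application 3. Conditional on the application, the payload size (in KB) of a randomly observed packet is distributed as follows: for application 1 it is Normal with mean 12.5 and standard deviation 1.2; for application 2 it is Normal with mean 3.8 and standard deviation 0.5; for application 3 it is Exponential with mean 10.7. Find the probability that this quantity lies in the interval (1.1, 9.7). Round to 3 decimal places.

0.524

Conditional on each application, P(1.1 < X < 9.7): 1: 0.00981533; 2: 1; 3: 0.498386.
By total probability, P(1.1 < X < 9.7) = 0.39·0.00981533 + 0.43·1 + 0.18·0.498386 = 0.523537.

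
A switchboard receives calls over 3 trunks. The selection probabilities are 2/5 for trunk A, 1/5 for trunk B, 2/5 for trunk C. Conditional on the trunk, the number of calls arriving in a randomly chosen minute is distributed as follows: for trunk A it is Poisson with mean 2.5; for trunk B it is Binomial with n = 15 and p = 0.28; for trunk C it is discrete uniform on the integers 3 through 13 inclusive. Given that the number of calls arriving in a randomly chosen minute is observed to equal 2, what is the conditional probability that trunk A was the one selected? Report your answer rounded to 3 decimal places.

0.817

Likelihoods P(X=2 | ·): A: 0.256516; B: 0.115034; C: 0.
Posterior ∝ prior × likelihood. Numerator for A: 0.4·0.256516 = 0.102606.
Normalizing constant: 0.4·0.256516 + 0.2·0.115034 + 0.4·0 = 0.125613.
P(A | observation) = 0.102606 / 0.125613 = 0.816843.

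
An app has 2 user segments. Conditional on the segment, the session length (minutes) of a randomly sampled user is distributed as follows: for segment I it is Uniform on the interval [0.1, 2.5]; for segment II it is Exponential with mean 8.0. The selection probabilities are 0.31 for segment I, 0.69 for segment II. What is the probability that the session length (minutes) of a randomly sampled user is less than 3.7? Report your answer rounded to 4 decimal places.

0.5655

Conditional on each segment, P(X < 3.7): I: 1; II: 0.370293.
By total probability, P(X < 3.7) = 0.31·1 + 0.69·0.370293 = 0.565502.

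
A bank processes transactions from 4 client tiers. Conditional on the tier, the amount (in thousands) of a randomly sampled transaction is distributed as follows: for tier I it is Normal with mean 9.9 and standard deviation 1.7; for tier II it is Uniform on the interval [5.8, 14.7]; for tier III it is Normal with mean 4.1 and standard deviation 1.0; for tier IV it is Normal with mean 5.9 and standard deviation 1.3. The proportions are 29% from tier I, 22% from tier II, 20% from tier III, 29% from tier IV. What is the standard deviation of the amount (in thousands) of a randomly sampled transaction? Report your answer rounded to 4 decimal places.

3.0568

Per component, I: μ=9.9, E[X²]=100.9; II: μ=10.25, E[X²]=111.663; III: μ=4.1, E[X²]=17.81; IV: μ=5.9, E[X²]=36.5.
E[X] = 0.29·9.9 + 0.22·10.25 + 0.2·4.1 + 0.29·5.9 = 7.657.
E[X²] = 0.29·100.9 + 0.22·111.663 + 0.2·17.81 + 0.29·36.5 = 67.9739.
Var(X) = E[X²] − (E[X])² = 67.9739 − 58.6296 = 9.34428.
SD(X) = √9.34428 = 3.05684.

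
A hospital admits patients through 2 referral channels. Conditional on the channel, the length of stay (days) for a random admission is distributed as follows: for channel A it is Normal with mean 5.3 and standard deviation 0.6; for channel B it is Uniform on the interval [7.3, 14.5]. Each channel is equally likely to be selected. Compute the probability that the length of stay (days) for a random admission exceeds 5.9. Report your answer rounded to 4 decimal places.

Conditional on each channel, P(X > 5.9): A: 0.158655; B: 1.
By total probability, P(X > 5.9) = 0.5·0.158655 + 0.5·1 = 0.579328.

0.5793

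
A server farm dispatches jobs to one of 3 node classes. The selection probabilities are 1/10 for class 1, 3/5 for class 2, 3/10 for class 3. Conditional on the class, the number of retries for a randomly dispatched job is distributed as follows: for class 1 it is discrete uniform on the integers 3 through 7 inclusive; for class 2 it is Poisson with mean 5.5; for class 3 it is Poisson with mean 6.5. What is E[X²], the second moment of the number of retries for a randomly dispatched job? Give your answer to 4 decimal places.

38.7750

For each component E[X²] = Var + (mean)², giving 1: 27; 2: 35.75; 3: 48.75.
Overall E[X²] = 0.1·27 + 0.6·35.75 + 0.3·48.75 = 38.775.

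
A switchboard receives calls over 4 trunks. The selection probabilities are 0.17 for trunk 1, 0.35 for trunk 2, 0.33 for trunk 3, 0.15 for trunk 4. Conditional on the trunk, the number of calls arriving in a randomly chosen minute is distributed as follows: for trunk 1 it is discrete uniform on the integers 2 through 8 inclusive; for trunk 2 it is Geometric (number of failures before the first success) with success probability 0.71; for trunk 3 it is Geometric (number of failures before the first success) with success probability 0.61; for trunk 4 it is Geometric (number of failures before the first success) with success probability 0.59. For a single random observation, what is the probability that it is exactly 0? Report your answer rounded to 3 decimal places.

0.538

Conditional on each trunk, P(X = 0): 1: 0; 2: 0.71; 3: 0.61; 4: 0.59.
By total probability, P(X = 0) = 0.17·0 + 0.35·0.71 + 0.33·0.61 + 0.15·0.59 = 0.5383.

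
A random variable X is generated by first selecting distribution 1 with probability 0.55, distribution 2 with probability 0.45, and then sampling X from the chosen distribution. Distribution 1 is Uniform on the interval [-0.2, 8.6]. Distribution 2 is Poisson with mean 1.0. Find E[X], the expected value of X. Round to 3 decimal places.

2.760

Component means — 1: 4.2; 2: 1.
E[X] = 0.55·4.2 + 0.45·1 = 2.76.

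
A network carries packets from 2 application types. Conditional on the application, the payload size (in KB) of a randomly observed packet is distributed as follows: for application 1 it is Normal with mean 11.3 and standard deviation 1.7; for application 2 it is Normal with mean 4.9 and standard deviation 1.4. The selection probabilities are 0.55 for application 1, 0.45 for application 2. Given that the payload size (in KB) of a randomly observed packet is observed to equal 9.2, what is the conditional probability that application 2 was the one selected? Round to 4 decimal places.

0.0187

Likelihoods f(9.2 | ·): 1: 0.109422; 2: 0.00254851.
Posterior ∝ prior × likelihood. Numerator for 2: 0.45·0.00254851 = 0.00114683.
Normalizing constant: 0.55·0.109422 + 0.45·0.00254851 = 0.061329.
P(2 | observation) = 0.00114683 / 0.061329 = 0.0186996.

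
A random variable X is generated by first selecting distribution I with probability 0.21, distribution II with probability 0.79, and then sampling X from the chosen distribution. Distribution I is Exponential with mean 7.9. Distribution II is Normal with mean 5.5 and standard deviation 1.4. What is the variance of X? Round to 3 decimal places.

Per component, I: μ=7.9, E[X²]=124.82; II: μ=5.5, E[X²]=32.21.
E[X] = 0.21·7.9 + 0.79·5.5 = 6.004.
E[X²] = 0.21·124.82 + 0.79·32.21 = 51.6581.
Var(X) = E[X²] − (E[X])² = 51.6581 − 36.048 = 15.6101.

15.610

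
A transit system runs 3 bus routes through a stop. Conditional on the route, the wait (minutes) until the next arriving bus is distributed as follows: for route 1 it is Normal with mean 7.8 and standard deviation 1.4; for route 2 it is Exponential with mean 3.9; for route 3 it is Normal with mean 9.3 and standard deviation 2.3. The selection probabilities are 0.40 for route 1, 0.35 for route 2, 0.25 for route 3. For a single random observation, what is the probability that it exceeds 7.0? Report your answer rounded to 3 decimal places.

0.555

Conditional on each route, P(X > 7.0): 1: 0.716145; 2: 0.166149; 3: 0.841345.
By total probability, P(X > 7.0) = 0.4·0.716145 + 0.35·0.166149 + 0.25·0.841345 = 0.554946.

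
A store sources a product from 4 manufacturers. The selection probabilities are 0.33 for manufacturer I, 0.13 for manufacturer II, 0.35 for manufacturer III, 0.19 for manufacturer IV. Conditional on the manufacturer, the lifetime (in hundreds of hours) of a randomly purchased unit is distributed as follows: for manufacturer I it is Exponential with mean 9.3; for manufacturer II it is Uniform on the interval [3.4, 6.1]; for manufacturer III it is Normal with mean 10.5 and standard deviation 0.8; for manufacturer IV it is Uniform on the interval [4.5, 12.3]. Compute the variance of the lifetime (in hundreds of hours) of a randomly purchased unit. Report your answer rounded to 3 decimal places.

33.040

Per component, I: μ=9.3, E[X²]=172.98; II: μ=4.75, E[X²]=23.17; III: μ=10.5, E[X²]=110.89; IV: μ=8.4, E[X²]=75.63.
E[X] = 0.33·9.3 + 0.13·4.75 + 0.35·10.5 + 0.19·8.4 = 8.9575.
E[X²] = 0.33·172.98 + 0.13·23.17 + 0.35·110.89 + 0.19·75.63 = 113.277.
Var(X) = E[X²] − (E[X])² = 113.277 − 80.2368 = 33.0399.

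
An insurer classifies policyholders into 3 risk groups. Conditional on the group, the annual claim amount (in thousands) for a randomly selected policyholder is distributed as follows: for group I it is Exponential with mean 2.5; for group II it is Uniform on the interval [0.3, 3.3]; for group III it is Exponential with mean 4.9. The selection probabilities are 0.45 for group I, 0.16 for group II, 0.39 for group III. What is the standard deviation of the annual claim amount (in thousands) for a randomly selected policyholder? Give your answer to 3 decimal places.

3.734

Per component, I: μ=2.5, E[X²]=12.5; II: μ=1.8, E[X²]=3.99; III: μ=4.9, E[X²]=48.02.
E[X] = 0.45·2.5 + 0.16·1.8 + 0.39·4.9 = 3.324.
E[X²] = 0.45·12.5 + 0.16·3.99 + 0.39·48.02 = 24.9912.
Var(X) = E[X²] − (E[X])² = 24.9912 − 11.049 = 13.9422.
SD(X) = √13.9422 = 3.73393.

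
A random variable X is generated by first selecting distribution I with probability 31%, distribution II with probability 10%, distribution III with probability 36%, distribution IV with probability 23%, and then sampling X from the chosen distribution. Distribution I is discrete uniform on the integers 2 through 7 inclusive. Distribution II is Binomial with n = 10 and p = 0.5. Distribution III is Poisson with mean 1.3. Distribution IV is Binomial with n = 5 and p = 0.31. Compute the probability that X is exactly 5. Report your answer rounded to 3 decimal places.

Conditional on each component, P(X = 5): I: 0.166667; II: 0.246094; III: 0.00843243; IV: 0.00286292.
By total probability, P(X = 5) = 0.31·0.166667 + 0.1·0.246094 + 0.36·0.00843243 + 0.23·0.00286292 = 0.0799702.

0.080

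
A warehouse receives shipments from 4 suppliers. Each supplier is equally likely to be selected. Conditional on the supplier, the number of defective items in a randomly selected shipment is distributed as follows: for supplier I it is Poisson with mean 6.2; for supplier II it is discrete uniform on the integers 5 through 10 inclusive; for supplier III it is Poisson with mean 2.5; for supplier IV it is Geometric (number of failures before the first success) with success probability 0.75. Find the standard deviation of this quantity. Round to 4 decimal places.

Per component, I: μ=6.2, E[X²]=44.64; II: μ=7.5, E[X²]=59.1667; III: μ=2.5, E[X²]=8.75; IV: μ=0.333333, E[X²]=0.555556.
E[X] = 0.25·6.2 + 0.25·7.5 + 0.25·2.5 + 0.25·0.333333 = 4.13333.
E[X²] = 0.25·44.64 + 0.25·59.1667 + 0.25·8.75 + 0.25·0.555556 = 28.2781.
Var(X) = E[X²] − (E[X])² = 28.2781 − 17.0844 = 11.1936.
SD(X) = √11.1936 = 3.34569.

3.3457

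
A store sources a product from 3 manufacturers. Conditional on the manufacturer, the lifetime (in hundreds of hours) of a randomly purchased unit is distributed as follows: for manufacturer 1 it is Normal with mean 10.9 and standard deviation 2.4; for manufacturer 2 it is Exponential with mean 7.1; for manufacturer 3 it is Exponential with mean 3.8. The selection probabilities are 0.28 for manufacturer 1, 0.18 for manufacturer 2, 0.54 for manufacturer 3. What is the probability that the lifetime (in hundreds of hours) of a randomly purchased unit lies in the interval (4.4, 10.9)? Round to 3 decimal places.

Conditional on each manufacturer, P(4.4 < X < 10.9): 1: 0.496619; 2: 0.322686; 3: 0.257358.
By total probability, P(4.4 < X < 10.9) = 0.28·0.496619 + 0.18·0.322686 + 0.54·0.257358 = 0.33611.

0.336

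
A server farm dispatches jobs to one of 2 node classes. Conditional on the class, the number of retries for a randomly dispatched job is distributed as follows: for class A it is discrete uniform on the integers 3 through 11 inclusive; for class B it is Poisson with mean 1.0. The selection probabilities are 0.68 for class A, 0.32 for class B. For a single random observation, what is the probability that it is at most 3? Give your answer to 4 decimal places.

Conditional on each class, P(X ≤ 3): A: 0.111111; B: 0.981012.
By total probability, P(X ≤ 3) = 0.68·0.111111 + 0.32·0.981012 = 0.389479.

0.3895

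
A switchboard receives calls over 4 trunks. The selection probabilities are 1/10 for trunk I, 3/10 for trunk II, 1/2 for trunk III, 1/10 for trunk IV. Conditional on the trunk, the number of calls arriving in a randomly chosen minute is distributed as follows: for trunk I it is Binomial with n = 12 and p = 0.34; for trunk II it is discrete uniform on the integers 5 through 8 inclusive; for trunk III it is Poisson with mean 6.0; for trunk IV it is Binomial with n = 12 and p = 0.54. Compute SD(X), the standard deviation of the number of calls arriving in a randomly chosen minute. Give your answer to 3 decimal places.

2.100

Per component, I: μ=4.08, E[X²]=19.3392; II: μ=6.5, E[X²]=43.5; III: μ=6, E[X²]=42; IV: μ=6.48, E[X²]=44.9712.
E[X] = 0.1·4.08 + 0.3·6.5 + 0.5·6 + 0.1·6.48 = 6.006.
E[X²] = 0.1·19.3392 + 0.3·43.5 + 0.5·42 + 0.1·44.9712 = 40.481.
Var(X) = E[X²] − (E[X])² = 40.481 − 36.072 = 4.409.
SD(X) = √4.409 = 2.09976.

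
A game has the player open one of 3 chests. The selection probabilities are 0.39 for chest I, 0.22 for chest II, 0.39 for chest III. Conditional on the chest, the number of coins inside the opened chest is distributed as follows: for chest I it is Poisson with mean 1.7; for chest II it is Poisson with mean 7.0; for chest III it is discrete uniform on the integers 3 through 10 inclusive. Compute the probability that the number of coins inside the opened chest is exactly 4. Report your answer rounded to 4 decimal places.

Conditional on each chest, P(X = 4): I: 0.0635746; II: 0.0912262; III: 0.125.
By total probability, P(X = 4) = 0.39·0.0635746 + 0.22·0.0912262 + 0.39·0.125 = 0.0936139.

0.0936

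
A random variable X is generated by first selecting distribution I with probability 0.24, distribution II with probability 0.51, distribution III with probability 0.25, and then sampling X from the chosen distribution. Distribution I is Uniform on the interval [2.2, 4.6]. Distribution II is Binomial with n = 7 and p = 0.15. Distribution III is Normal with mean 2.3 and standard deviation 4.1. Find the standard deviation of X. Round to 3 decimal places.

Per component, I: μ=3.4, E[X²]=12.04; II: μ=1.05, E[X²]=1.995; III: μ=2.3, E[X²]=22.1.
E[X] = 0.24·3.4 + 0.51·1.05 + 0.25·2.3 = 1.9265.
E[X²] = 0.24·12.04 + 0.51·1.995 + 0.25·22.1 = 9.43205.
Var(X) = E[X²] − (E[X])² = 9.43205 − 3.7114 = 5.72065.
SD(X) = √5.72065 = 2.39179.

2.392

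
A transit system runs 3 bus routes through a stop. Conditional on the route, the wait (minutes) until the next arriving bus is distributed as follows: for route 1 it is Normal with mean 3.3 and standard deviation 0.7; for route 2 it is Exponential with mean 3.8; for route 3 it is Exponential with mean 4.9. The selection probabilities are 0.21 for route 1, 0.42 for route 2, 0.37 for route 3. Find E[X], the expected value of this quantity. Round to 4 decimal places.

Component means — 1: 3.3; 2: 3.8; 3: 4.9.
E[X] = 0.21·3.3 + 0.42·3.8 + 0.37·4.9 = 4.102.

4.1020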